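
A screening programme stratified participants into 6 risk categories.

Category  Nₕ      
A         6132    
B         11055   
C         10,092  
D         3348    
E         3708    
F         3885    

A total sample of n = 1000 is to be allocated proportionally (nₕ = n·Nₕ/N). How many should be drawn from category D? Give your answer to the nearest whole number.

N = 6132 + 11055 + 10092 + 3348 + 3708 + 3885 = 38220.
n_D = 1000·3348/38220 = 87.598... → 88.

88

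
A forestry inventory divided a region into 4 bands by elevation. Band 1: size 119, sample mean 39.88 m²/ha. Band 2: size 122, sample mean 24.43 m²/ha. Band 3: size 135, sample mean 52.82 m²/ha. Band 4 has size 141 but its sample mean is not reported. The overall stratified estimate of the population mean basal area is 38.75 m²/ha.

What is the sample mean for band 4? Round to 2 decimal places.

N = 119 + 122 + 135 + 141 = 517.
Overall total = μ·N = 38.75·517 = 20033.75.
Subtract the known strata: 119·39.88 + 122·24.43 + 135·52.82 = 14856.88.
Remaining total for band 4: 20033.75 − 14856.88 = 5176.87.
Divide by its size: 5176.87 / 141 = 36.7154... → 36.72.

36.72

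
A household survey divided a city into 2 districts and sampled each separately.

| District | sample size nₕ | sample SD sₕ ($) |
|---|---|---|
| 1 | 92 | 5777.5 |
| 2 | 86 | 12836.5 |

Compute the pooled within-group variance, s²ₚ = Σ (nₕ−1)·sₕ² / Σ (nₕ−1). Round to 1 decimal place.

96837910.9

Degrees of freedom: 91 + 85 = 176.
Σ(nₕ−1)sₕ² = 91·33379506.25 + 85·164775732.25 = 17043472310.
s²ₚ = 17043472310 / 176 = 96837910.852... → 96837910.9.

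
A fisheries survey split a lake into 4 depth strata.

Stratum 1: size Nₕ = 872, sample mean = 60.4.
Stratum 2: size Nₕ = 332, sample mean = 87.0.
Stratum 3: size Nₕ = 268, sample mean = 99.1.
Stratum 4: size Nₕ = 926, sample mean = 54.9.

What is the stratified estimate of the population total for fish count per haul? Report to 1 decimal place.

158949.0

1: 872·60.4 = 52668.8
2: 332·87.0 = 28884
3: 268·99.1 = 26558.8
4: 926·54.9 = 50837.4
τ̂ = Σ Nₕx̄ₕ = 158949.0.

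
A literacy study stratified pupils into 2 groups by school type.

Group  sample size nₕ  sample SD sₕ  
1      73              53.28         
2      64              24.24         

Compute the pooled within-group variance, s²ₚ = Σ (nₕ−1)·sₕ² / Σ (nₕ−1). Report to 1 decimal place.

1: (73−1)·53.28² = 72·2838.7584 = 204390.6048
2: (64−1)·24.24² = 63·587.5776 = 37017.3888
Numerator = 241407.9936; denominator = Σ(nₕ−1) = 135.
s²ₚ = 241407.9936/135 = 1788.207... → 1788.2.

1788.2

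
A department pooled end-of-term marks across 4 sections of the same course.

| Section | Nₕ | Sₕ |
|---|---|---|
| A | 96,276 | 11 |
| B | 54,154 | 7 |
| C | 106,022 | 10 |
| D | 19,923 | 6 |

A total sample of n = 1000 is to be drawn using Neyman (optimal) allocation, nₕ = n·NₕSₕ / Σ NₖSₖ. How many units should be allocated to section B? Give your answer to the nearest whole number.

145

Σ NₕSₕ = 96276·11 + 54154·7 + 106022·10 + 19923·6 = 2617872.
Share for B: 379078/2617872 = 0.14480.
n_B = 1000 × 0.14480 = 144.804... → 145.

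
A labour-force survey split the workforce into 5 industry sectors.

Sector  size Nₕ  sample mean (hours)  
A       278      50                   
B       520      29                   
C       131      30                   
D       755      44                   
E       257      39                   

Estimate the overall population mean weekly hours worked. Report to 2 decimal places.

N = 278 + 520 + 131 + 755 + 257 = 1941.
The stratified mean weights each stratum mean by its population share Nₕ/N.
Σ Nₕx̄ₕ = 278·50 + 520·29 + 131·30 + 755·44 + 257·39 = 13900 + 15080 + 3930 + 33220 + 10023 = 76153.
Divide by N: 76153 / 1941 = 39.2339... → 39.23.

39.23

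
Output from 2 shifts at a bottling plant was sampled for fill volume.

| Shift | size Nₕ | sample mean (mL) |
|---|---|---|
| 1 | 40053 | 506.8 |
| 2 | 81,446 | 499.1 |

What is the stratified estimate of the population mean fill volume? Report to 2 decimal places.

501.64

x̄_st = (Σ Nₕx̄ₕ) / (Σ Nₕ) = (40053·506.8 + 81446·499.1) / 121499
= 60948559 / 121499 = 501.6384... → 501.64.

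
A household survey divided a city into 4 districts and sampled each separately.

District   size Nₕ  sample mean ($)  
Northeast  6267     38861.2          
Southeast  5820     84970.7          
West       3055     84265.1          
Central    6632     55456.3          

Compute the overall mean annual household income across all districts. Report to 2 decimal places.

62610.85

N = 6267 + 5820 + 3055 + 6632 = 21774.
The stratified mean weights each stratum mean by its population share Nₕ/N.
Σ Nₕx̄ₕ = 6267·38861.2 + 5820·84970.7 + 3055·84265.1 + 6632·55456.3 = 243543140.4 + 494529474 + 257429880.5 + 367786181.6 = 1363288676.5.
Divide by N: 1363288676.5 / 21774 = 62610.8513... → 62610.85.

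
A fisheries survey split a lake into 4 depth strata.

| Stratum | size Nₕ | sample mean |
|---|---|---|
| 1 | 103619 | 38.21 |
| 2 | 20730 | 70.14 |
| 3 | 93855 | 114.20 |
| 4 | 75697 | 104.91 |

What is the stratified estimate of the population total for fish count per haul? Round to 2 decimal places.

24072897.46

1: 103619·38.21 = 3959281.99
2: 20730·70.14 = 1454002.2
3: 93855·114.20 = 10718241
4: 75697·104.91 = 7941372.27
τ̂ = Σ Nₕx̄ₕ = 24072897.46.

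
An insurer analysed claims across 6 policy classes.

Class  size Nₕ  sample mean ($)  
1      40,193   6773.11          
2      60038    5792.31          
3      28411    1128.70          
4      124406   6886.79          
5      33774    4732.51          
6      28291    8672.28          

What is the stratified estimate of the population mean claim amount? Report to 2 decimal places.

x̄_st = (Σ Nₕx̄ₕ) / (Σ Nₕ) = (40193·6773.11 + 60038·5792.31 + 28411·1128.70 + 124406·6886.79 + 33774·4732.51 + 28291·8672.28) / 315113
= 1913999076.67 / 315113 = 6074.0086... → 6074.01.

6074.01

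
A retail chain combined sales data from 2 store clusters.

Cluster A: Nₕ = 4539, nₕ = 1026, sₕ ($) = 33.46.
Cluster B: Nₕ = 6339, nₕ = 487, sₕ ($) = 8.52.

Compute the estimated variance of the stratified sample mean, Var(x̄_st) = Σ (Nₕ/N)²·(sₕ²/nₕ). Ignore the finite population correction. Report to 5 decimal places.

0.24060

N = 10878; Wₕ = Nₕ/N.
cluster A: (4539/10878)²·33.46²/1026 = 0.18998826
cluster B: (6339/10878)²·8.52²/487 = 0.05061668
Sum = 0.24060494 → 0.24060.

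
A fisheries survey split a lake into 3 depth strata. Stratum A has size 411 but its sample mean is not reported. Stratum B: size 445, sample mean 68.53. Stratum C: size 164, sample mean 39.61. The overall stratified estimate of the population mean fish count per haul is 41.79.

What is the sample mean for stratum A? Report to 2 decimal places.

N = 411 + 445 + 164 = 1020.
Overall total = μ·N = 41.79·1020 = 42625.8.
Subtract the known strata: 445·68.53 + 164·39.61 = 36991.89.
Remaining total for stratum A: 42625.8 − 36991.89 = 5633.91.
Divide by its size: 5633.91 / 411 = 13.7078... → 13.71.

13.71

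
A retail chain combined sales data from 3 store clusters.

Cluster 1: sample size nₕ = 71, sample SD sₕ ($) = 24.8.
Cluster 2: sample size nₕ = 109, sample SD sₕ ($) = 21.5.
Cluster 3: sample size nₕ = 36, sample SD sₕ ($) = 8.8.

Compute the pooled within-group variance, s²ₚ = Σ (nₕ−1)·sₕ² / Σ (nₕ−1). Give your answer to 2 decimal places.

1: (71−1)·24.8² = 70·615.04 = 43052.8
2: (109−1)·21.5² = 108·462.25 = 49923
3: (36−1)·8.8² = 35·77.44 = 2710.4
Numerator = 95686.2; denominator = Σ(nₕ−1) = 213.
s²ₚ = 95686.2/213 = 449.2310... → 449.23.

449.23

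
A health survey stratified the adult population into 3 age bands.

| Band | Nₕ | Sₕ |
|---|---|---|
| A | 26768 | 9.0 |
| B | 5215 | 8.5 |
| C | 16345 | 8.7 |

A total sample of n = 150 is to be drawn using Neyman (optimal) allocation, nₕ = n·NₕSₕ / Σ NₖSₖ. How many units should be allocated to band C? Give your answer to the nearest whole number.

50

A: NₕSₕ = 26768·9.0 = 240912
B: NₕSₕ = 5215·8.5 = 44327.5
C: NₕSₕ = 16345·8.7 = 142201.5
Σ NₕSₕ = 427441.
n_C = 150·142201.5/427441 = 49.902... → 50.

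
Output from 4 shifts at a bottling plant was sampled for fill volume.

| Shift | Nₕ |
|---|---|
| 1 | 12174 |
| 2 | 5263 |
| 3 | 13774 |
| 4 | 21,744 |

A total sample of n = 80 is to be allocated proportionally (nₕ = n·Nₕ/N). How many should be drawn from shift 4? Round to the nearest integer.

Share of shift 4 = 21744/52955 = 0.41061.
Allocate 80 × 0.41061 = 32.849... → 33.

33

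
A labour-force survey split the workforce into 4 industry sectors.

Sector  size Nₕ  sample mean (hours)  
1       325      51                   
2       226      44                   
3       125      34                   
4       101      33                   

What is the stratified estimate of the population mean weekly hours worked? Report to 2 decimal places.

N = 777; weights Wₕ = Nₕ/N = (0.4183, 0.2909, 0.1609, 0.1300).
x̄_st = Σ Wₕ·x̄ₕ = 0.4183·51 + 0.2909·44 + 0.1609·34 + 0.1300·33 ≈ 43.8893...
→ 43.89.

43.89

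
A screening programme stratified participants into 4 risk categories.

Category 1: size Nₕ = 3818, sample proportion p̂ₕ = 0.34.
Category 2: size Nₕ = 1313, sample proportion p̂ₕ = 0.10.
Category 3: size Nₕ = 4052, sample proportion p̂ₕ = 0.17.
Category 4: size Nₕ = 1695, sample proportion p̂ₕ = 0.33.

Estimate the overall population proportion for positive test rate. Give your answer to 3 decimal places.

0.246

N = 3818 + 1313 + 4052 + 1695 = 10878.
Overall proportion = Σ (Nₕ/N)·p̂ₕ.
Σ Nₕp̂ₕ = 1298.12 + 131.3 + 688.84 + 559.35 = 2677.61.
2677.61 / 10878 = 0.24615... → 0.246.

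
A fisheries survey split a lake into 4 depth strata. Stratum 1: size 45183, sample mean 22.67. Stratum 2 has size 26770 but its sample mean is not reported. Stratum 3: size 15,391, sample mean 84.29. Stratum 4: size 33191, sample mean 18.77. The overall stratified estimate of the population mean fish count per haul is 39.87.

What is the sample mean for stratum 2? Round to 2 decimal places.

Σ Nₕx̄ₕ = N·μ, so 26770·x̄_2 = 120535·39.87 − (45183·22.67 + 15391·84.29 + 33191·18.77).
= 4805730.45 − 2944601.07 = 1861129.38.
x̄_2 = 1861129.38 / 26770 = 69.5230... → 69.52.

69.52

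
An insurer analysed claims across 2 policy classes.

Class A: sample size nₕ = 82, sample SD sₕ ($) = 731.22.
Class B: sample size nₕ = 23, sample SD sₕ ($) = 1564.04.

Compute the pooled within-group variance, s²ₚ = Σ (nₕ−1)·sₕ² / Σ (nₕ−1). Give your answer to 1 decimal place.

942972.5

A: (82−1)·731.22² = 81·534682.6884 = 43309297.7604
B: (23−1)·1564.04² = 22·2446221.1216 = 53816864.6752
Numerator = 97126162.4356; denominator = Σ(nₕ−1) = 103.
s²ₚ = 97126162.4356/103 = 942972.451... → 942972.5.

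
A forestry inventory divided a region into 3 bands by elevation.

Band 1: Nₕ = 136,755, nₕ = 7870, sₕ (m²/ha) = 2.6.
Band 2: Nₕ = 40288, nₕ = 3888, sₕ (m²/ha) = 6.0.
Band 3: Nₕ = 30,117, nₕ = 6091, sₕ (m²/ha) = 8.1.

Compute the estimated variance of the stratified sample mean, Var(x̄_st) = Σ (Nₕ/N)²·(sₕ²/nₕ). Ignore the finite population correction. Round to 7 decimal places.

0.0009522

N = 207160; Wₕ = Nₕ/N.
band 1: (136755/207160)²·2.6²/7870 = 0.0003743231
band 2: (40288/207160)²·6.0²/3888 = 0.0003501998
band 3: (30117/207160)²·8.1²/6091 = 0.0002276633
Sum = 0.0009521861 → 0.0009522.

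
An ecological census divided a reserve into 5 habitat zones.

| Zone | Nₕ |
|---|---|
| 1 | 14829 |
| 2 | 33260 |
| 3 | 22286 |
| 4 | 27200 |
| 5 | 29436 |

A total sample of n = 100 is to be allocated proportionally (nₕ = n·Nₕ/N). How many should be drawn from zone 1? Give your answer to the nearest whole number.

Share of zone 1 = 14829/127011 = 0.11675.
Allocate 100 × 0.11675 = 11.675... → 12.

12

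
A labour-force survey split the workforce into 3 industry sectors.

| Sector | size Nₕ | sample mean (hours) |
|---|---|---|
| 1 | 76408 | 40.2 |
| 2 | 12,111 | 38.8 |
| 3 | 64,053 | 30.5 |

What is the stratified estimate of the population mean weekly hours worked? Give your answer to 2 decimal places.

x̄_st = (Σ Nₕx̄ₕ) / (Σ Nₕ) = (76408·40.2 + 12111·38.8 + 64053·30.5) / 152572
= 5495124.9 / 152572 = 36.0166... → 36.02.

36.02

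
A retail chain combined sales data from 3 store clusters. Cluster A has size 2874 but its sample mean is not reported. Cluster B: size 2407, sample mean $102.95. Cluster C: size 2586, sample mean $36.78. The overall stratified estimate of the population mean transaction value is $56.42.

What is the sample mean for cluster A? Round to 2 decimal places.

35.12

N = 2874 + 2407 + 2586 = 7867.
Overall total = μ·N = 56.42·7867 = 443856.14.
Subtract the known strata: 2407·102.95 + 2586·36.78 = 342913.73.
Remaining total for cluster A: 443856.14 − 342913.73 = 100942.41.
Divide by its size: 100942.41 / 2874 = 35.1226... → 35.12.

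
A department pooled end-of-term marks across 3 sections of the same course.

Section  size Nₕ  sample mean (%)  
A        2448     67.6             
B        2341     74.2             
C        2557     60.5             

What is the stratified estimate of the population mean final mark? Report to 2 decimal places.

67.23

N = 2448 + 2341 + 2557 = 7346.
Overall mean = Σ (Nₕ/N)·x̄ₕ — weight by population share, not a simple average.
Σ Nₕx̄ₕ = 2448·67.6 + 2341·74.2 + 2557·60.5 = 165484.8 + 173702.2 + 154698.5 = 493885.5.
Divide by N: 493885.5 / 7346 = 67.2319... → 67.23.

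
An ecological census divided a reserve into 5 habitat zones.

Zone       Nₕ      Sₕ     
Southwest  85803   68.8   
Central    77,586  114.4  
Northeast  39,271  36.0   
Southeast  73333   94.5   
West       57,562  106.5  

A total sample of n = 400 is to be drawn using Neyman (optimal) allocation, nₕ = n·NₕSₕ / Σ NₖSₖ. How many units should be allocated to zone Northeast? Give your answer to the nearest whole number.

19

Southwest: NₕSₕ = 85803·68.8 = 5903246.4
Central: NₕSₕ = 77586·114.4 = 8875838.4
Northeast: NₕSₕ = 39271·36.0 = 1413756
Southeast: NₕSₕ = 73333·94.5 = 6929968.5
West: NₕSₕ = 57562·106.5 = 6130353
Σ NₕSₕ = 29253162.3.
n_Northeast = 400·1413756/29253162.3 = 19.331... → 19.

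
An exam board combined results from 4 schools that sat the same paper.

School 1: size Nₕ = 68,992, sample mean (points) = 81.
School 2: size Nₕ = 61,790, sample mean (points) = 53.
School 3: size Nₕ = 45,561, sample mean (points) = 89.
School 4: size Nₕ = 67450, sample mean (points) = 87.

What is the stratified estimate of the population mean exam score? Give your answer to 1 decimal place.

x̄_st = (Σ Nₕx̄ₕ) / (Σ Nₕ) = (68992·81 + 61790·53 + 45561·89 + 67450·87) / 243793
= 18786301 / 243793 = 77.058... → 77.1.

77.1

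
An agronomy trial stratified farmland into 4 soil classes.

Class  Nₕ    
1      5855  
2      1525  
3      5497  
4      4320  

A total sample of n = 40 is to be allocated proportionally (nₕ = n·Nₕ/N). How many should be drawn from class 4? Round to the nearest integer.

Share of class 4 = 4320/17197 = 0.25121.
Allocate 40 × 0.25121 = 10.048... → 10.

10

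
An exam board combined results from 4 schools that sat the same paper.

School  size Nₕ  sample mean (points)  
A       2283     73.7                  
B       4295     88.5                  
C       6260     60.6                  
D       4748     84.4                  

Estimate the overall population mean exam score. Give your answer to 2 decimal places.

75.54

N = 2283 + 4295 + 6260 + 4748 = 17586.
The stratified mean weights each stratum mean by its population share Nₕ/N.
Σ Nₕx̄ₕ = 2283·73.7 + 4295·88.5 + 6260·60.6 + 4748·84.4 = 168257.1 + 380107.5 + 379356 + 400731.2 = 1328451.8.
Divide by N: 1328451.8 / 17586 = 75.5403... → 75.54.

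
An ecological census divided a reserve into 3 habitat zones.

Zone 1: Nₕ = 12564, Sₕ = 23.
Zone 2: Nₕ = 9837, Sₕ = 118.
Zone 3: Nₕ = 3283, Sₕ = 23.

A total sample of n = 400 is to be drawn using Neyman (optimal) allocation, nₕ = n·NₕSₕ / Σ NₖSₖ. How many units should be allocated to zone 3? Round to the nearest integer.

20

Σ NₕSₕ = 12564·23 + 9837·118 + 3283·23 = 1525247.
Share for 3: 75509/1525247 = 0.04951.
n_3 = 400 × 0.04951 = 19.802... → 20.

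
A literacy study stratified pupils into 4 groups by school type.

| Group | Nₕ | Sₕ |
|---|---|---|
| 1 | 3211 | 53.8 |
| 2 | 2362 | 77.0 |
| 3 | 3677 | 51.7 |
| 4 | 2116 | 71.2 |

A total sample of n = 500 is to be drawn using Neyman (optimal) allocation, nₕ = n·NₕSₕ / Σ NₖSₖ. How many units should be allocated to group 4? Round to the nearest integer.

108

1: NₕSₕ = 3211·53.8 = 172751.8
2: NₕSₕ = 2362·77.0 = 181874
3: NₕSₕ = 3677·51.7 = 190100.9
4: NₕSₕ = 2116·71.2 = 150659.2
Σ NₕSₕ = 695385.9.
n_4 = 500·150659.2/695385.9 = 108.328... → 108.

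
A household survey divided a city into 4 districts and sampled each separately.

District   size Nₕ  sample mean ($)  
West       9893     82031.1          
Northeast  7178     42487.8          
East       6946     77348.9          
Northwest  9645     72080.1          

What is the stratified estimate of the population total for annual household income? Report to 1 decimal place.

West: 9893·82031.1 = 811533672.3
Northeast: 7178·42487.8 = 304977428.4
East: 6946·77348.9 = 537265459.4
Northwest: 9645·72080.1 = 695212564.5
τ̂ = Σ Nₕx̄ₕ = 2348989124.6.

2348989124.6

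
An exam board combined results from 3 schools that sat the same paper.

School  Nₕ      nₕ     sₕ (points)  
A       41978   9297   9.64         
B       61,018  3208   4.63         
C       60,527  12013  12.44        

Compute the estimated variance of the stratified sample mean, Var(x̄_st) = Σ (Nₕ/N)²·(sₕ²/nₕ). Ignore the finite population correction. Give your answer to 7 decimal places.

N = 163523; Wₕ = Nₕ/N.
school A: (41978/163523)²·9.64²/9297 = 0.0006587142
school B: (61018/163523)²·4.63²/3208 = 0.0009304346
school C: (60527/163523)²·12.44²/12013 = 0.0017649398
Sum = 0.0033540886 → 0.0033541.

0.0033541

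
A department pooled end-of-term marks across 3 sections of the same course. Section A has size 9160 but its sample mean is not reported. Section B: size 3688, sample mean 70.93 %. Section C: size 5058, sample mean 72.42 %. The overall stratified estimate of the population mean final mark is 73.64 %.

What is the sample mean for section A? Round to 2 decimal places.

Σ Nₕx̄ₕ = N·μ, so 9160·x̄_A = 17906·73.64 − (3688·70.93 + 5058·72.42).
= 1318597.84 − 627890.2 = 690707.64.
x̄_A = 690707.64 / 9160 = 75.4048... → 75.40.

75.40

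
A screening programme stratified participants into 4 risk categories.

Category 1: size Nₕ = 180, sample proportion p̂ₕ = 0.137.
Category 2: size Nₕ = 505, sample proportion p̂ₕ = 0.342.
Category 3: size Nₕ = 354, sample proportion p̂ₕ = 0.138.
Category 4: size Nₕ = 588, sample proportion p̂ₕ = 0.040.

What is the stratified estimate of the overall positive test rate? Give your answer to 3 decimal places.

0.166

Wₕ = Nₕ/N with N = 1627: 0.1106, 0.3104, 0.2176, 0.3614.
p̂_st = 0.1106·0.137 + 0.3104·0.342 + 0.2176·0.138 + 0.3614·0.040 ≈ 0.16579... → 0.166.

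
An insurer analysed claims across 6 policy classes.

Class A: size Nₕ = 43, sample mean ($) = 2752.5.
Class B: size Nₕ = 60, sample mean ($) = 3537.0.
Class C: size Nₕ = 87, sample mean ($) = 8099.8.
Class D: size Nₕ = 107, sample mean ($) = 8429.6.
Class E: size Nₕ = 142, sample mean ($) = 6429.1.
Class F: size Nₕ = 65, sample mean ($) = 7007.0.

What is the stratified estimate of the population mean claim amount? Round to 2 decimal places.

6558.76

N = 504; weights Wₕ = Nₕ/N = (0.0853, 0.1190, 0.1726, 0.2123, 0.2817, 0.1290).
x̄_st = Σ Wₕ·x̄ₕ = 0.0853·2752.5 + 0.1190·3537.0 + 0.1726·8099.8 + 0.2123·8429.6 + 0.2817·6429.1 + 0.1290·7007.0 ≈ 6558.7589...
→ 6558.76.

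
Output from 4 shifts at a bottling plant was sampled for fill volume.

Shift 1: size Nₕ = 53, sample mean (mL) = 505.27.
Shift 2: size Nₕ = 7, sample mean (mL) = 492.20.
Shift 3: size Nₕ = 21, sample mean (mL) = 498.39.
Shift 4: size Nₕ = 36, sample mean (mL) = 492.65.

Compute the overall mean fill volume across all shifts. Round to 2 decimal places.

499.37

N = 117; weights Wₕ = Nₕ/N = (0.4530, 0.0598, 0.1795, 0.3077).
x̄_st = Σ Wₕ·x̄ₕ = 0.4530·505.27 + 0.0598·492.20 + 0.1795·498.39 + 0.3077·492.65 ≈ 499.3701...
→ 499.37.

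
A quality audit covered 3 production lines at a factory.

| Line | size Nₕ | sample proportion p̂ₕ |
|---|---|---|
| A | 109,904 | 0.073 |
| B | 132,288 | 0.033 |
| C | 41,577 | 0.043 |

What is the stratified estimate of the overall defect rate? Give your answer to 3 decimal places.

0.050

N = 109904 + 132288 + 41577 = 283769.
Overall proportion = Σ (Nₕ/N)·p̂ₕ.
Σ Nₕp̂ₕ = 8022.992 + 4365.504 + 1787.811 = 14176.307.
14176.307 / 283769 = 0.04996... → 0.050.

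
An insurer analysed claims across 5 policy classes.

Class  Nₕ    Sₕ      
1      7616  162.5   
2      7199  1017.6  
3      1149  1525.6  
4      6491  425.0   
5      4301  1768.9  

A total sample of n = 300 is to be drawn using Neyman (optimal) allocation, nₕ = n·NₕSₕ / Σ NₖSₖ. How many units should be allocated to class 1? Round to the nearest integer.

18

Σ NₕSₕ = 7616·162.5 + 7199·1017.6 + 1149·1525.6 + 6491·425.0 + 4301·1768.9 = 20682930.7.
Share for 1: 1237600/20682930.7 = 0.05984.
n_1 = 300 × 0.05984 = 17.951... → 18.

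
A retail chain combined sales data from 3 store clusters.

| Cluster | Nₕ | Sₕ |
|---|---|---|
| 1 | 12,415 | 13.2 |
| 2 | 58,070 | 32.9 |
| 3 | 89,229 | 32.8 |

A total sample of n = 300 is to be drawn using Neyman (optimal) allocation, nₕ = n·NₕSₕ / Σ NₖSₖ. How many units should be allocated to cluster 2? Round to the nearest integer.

Σ NₕSₕ = 12415·13.2 + 58070·32.9 + 89229·32.8 = 5001092.2.
Share for 2: 1910503/5001092.2 = 0.38202.
n_2 = 300 × 0.38202 = 114.605... → 115.

115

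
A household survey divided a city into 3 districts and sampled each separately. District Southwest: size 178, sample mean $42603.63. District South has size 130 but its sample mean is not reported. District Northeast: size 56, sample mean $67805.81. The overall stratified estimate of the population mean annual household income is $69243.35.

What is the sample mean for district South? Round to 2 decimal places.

106338.52

N = 178 + 130 + 56 = 364.
Overall total = μ·N = 69243.35·364 = 25204579.4.
Subtract the known strata: 178·42603.63 + 56·67805.81 = 11380571.5.
Remaining total for district South: 25204579.4 − 11380571.5 = 13824007.9.
Divide by its size: 13824007.9 / 130 = 106338.5223... → 106338.52.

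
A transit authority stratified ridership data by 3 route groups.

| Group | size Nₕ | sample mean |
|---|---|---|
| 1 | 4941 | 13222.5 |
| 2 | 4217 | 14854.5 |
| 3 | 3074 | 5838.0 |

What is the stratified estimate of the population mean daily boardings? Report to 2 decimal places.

11929.35

N = 4941 + 4217 + 3074 = 12232.
The stratified mean weights each stratum mean by its population share Nₕ/N.
Σ Nₕx̄ₕ = 4941·13222.5 + 4217·14854.5 + 3074·5838.0 = 65332372.5 + 62641426.5 + 17946012 = 145919811.
Divide by N: 145919811 / 12232 = 11929.3501... → 11929.35.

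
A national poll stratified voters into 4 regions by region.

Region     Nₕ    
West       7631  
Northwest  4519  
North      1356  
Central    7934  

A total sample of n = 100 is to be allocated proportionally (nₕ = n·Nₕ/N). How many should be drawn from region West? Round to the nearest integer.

N = 7631 + 4519 + 1356 + 7934 = 21440.
n_West = 100·7631/21440 = 35.592... → 36.

36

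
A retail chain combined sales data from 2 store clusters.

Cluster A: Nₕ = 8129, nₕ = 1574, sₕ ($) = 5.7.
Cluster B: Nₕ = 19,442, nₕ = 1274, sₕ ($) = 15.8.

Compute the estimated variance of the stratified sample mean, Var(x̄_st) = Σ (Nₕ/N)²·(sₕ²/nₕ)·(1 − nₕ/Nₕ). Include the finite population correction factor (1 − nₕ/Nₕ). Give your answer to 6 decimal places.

0.092499

N = 27571. Term for each stratum: Wₕ²sₕ²/nₕ·(1−nₕ/Nₕ).
Var(x̄_st) = 0.001446937 + 0.091051639 = 0.092498577 → 0.092499.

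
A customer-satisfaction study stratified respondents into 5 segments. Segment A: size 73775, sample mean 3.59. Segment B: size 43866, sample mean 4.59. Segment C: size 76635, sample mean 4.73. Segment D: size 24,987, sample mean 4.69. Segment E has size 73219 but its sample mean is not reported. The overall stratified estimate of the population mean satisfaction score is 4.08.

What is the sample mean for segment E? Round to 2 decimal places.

Σ Nₕx̄ₕ = N·μ, so 73219·x̄_E = 292482·4.08 − (73775·3.59 + 43866·4.59 + 76635·4.73 + 24987·4.69).
= 1193326.56 − 945869.77 = 247456.79.
x̄_E = 247456.79 / 73219 = 3.3797... → 3.38.

3.38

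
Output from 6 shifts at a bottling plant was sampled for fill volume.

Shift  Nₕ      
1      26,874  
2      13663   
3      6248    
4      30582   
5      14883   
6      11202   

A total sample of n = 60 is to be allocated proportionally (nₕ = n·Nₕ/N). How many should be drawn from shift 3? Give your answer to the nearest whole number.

N = 26874 + 13663 + 6248 + 30582 + 14883 + 11202 = 103452.
n_3 = 60·6248/103452 = 3.624... → 4.

4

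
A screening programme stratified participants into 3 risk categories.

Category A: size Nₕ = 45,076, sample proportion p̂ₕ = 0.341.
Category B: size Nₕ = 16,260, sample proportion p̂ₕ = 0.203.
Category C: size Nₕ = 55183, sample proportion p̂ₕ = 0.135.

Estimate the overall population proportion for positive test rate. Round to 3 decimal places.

Wₕ = Nₕ/N with N = 116519: 0.3869, 0.1395, 0.4736.
p̂_st = 0.3869·0.341 + 0.1395·0.203 + 0.4736·0.135 ≈ 0.22418... → 0.224.

0.224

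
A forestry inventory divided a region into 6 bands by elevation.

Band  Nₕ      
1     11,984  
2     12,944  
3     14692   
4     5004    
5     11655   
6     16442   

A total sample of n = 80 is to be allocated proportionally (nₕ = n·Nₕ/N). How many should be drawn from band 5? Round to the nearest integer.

N = 11984 + 12944 + 14692 + 5004 + 11655 + 16442 = 72721.
n_5 = 80·11655/72721 = 12.822... → 13.

13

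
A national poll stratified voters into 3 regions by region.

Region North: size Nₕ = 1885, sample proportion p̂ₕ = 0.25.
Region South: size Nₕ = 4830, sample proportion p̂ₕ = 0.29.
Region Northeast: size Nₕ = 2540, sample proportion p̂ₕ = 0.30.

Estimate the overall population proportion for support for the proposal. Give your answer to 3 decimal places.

N = 1885 + 4830 + 2540 = 9255.
Overall proportion = Σ (Nₕ/N)·p̂ₕ.
Σ Nₕp̂ₕ = 471.25 + 1400.7 + 762 = 2633.95.
2633.95 / 9255 = 0.28460... → 0.285.

0.285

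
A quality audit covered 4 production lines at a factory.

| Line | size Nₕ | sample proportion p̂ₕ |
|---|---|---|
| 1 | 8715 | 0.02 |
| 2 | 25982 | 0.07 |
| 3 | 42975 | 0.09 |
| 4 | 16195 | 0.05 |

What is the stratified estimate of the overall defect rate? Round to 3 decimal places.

0.071

Wₕ = Nₕ/N with N = 93867: 0.0928, 0.2768, 0.4578, 0.1725.
p̂_st = 0.0928·0.02 + 0.2768·0.07 + 0.4578·0.09 + 0.1725·0.05 ≈ 0.07106... → 0.071.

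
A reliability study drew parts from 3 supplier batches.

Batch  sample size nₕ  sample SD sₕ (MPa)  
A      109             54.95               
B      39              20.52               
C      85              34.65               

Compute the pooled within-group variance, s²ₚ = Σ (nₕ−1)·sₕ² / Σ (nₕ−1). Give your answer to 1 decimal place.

1925.9

A: (109−1)·54.95² = 108·3019.5025 = 326106.27
B: (39−1)·20.52² = 38·421.0704 = 16000.6752
C: (85−1)·34.65² = 84·1200.6225 = 100852.29
Numerator = 442959.2352; denominator = Σ(nₕ−1) = 230.
s²ₚ = 442959.2352/230 = 1925.910... → 1925.9.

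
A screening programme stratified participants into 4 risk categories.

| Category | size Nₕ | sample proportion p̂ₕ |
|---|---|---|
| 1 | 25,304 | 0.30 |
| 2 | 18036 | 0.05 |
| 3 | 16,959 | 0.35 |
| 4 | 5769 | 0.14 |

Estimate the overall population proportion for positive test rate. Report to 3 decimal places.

N = 25304 + 18036 + 16959 + 5769 = 66068.
Overall proportion = Σ (Nₕ/N)·p̂ₕ.
Σ Nₕp̂ₕ = 7591.2 + 901.8 + 5935.65 + 807.66 = 15236.31.
15236.31 / 66068 = 0.23062... → 0.231.

0.231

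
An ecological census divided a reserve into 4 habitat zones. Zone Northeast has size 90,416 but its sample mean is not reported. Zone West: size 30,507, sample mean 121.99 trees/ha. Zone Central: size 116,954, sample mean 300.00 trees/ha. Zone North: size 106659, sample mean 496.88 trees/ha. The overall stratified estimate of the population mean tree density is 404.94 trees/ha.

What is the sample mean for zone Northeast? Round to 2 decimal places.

N = 90416 + 30507 + 116954 + 106659 = 344536.
Overall total = μ·N = 404.94·344536 = 139516407.84.
Subtract the known strata: 30507·121.99 + 116954·300.00 + 106659·496.88 = 91804472.85.
Remaining total for zone Northeast: 139516407.84 − 91804472.85 = 47711934.99.
Divide by its size: 47711934.99 / 90416 = 527.6935... → 527.69.

527.69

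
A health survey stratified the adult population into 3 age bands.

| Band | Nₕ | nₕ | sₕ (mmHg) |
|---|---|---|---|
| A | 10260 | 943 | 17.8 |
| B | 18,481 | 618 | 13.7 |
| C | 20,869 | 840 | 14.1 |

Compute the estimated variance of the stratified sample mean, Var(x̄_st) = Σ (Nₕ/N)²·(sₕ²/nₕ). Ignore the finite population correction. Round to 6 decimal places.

0.098399

N = 49610. Term for each stratum: Wₕ²sₕ²/nₕ.
Var(x̄_st) = 0.014370920 + 0.042146852 + 0.041881648 = 0.098399420 → 0.098399.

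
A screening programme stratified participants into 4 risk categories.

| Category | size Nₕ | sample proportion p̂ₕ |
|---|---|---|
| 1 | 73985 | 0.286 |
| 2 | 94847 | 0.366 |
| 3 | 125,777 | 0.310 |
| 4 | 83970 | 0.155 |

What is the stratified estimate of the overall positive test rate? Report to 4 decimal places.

0.2850

Wₕ = Nₕ/N with N = 378579: 0.1954, 0.2505, 0.3322, 0.2218.
p̂_st = 0.1954·0.286 + 0.2505·0.366 + 0.3322·0.310 + 0.2218·0.155 ≈ 0.284960... → 0.2850.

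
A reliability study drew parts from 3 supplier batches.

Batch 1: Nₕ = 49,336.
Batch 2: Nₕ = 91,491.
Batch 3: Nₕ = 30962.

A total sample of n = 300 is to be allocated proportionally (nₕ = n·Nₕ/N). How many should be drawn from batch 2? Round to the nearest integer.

160

Share of batch 2 = 91491/171789 = 0.53258.
Allocate 300 × 0.53258 = 159.773... → 160.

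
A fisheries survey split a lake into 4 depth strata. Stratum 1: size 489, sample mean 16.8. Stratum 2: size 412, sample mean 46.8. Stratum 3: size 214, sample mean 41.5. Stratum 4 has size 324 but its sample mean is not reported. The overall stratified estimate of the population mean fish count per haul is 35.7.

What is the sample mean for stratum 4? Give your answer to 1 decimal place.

46.3

N = 489 + 412 + 214 + 324 = 1439.
Overall total = μ·N = 35.7·1439 = 51372.3.
Subtract the known strata: 489·16.8 + 412·46.8 + 214·41.5 = 36377.8.
Remaining total for stratum 4: 51372.3 − 36377.8 = 14994.5.
Divide by its size: 14994.5 / 324 = 46.279... → 46.3.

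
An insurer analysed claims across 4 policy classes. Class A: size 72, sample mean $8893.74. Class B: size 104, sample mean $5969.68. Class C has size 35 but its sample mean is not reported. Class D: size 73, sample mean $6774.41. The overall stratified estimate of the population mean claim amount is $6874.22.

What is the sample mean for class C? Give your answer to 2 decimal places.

N = 72 + 104 + 35 + 73 = 284.
Overall total = μ·N = 6874.22·284 = 1952278.48.
Subtract the known strata: 72·8893.74 + 104·5969.68 + 73·6774.41 = 1755727.93.
Remaining total for class C: 1952278.48 − 1755727.93 = 196550.55.
Divide by its size: 196550.55 / 35 = 5615.73 → 5615.73.

5615.73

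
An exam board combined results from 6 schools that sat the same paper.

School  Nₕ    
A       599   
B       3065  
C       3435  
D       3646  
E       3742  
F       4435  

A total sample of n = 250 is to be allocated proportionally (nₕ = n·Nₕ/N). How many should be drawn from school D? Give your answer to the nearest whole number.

Share of school D = 3646/18922 = 0.19269.
Allocate 250 × 0.19269 = 48.171... → 48.

48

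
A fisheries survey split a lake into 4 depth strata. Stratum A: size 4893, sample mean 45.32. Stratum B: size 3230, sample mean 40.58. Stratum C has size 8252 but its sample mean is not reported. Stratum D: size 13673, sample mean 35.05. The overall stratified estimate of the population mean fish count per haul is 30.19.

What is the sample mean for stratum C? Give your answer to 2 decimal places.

Σ Nₕx̄ₕ = N·μ, so 8252·x̄_C = 30048·30.19 − (4893·45.32 + 3230·40.58 + 13673·35.05).
= 907149.12 − 832062.81 = 75086.31.
x̄_C = 75086.31 / 8252 = 9.0992... → 9.10.

9.10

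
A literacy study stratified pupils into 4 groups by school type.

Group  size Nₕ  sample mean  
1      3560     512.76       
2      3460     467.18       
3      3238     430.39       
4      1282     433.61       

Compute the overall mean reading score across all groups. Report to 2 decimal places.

N = 11540; weights Wₕ = Nₕ/N = (0.3085, 0.2998, 0.2806, 0.1111).
x̄_st = Σ Wₕ·x̄ₕ = 0.3085·512.76 + 0.2998·467.18 + 0.2806·430.39 + 0.1111·433.61 ≈ 467.1888...
→ 467.19.

467.19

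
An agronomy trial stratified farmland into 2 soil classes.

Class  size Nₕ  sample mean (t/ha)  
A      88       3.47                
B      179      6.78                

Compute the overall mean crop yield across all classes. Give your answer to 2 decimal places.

5.69

N = 267; weights Wₕ = Nₕ/N = (0.3296, 0.6704).
x̄_st = Σ Wₕ·x̄ₕ = 0.3296·3.47 + 0.6704·6.78 ≈ 5.6891...
→ 5.69.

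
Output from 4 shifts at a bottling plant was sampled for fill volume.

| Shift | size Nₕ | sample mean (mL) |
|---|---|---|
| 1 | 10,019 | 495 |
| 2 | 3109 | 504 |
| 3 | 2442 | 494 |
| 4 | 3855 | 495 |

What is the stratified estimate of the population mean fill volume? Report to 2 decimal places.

N = 19425; weights Wₕ = Nₕ/N = (0.5158, 0.1601, 0.1257, 0.1985).
x̄_st = Σ Wₕ·x̄ₕ = 0.5158·495 + 0.1601·504 + 0.1257·494 + 0.1985·495 ≈ 496.3147...
→ 496.31.

496.31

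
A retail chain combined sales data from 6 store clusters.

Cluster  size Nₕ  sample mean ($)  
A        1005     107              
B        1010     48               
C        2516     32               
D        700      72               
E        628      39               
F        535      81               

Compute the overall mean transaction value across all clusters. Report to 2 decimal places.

x̄_st = (Σ Nₕx̄ₕ) / (Σ Nₕ) = (1005·107 + 1010·48 + 2516·32 + 700·72 + 628·39 + 535·81) / 6394
= 354754 / 6394 = 55.4823... → 55.48.

55.48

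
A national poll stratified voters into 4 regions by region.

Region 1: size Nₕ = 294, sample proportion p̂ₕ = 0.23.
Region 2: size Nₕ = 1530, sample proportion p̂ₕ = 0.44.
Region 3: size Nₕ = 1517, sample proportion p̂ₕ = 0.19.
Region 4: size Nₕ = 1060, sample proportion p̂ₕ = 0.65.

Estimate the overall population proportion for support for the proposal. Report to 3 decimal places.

Wₕ = Nₕ/N with N = 4401: 0.0668, 0.3476, 0.3447, 0.2409.
p̂_st = 0.0668·0.23 + 0.3476·0.44 + 0.3447·0.19 + 0.2409·0.65 ≈ 0.39038... → 0.390.

0.390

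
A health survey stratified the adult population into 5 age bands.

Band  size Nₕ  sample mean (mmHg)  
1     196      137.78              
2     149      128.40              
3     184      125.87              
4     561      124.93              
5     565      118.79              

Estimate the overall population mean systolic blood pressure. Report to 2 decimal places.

124.77

x̄_st = (Σ Nₕx̄ₕ) / (Σ Nₕ) = (196·137.78 + 149·128.40 + 184·125.87 + 561·124.93 + 565·118.79) / 1655
= 206498.64 / 1655 = 124.7726... → 124.77.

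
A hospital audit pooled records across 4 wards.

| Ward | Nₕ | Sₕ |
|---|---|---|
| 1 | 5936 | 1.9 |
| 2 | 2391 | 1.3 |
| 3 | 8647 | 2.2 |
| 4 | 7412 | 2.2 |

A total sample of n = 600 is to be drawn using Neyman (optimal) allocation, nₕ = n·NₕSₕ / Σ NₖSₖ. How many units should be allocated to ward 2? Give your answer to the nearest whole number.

38

Σ NₕSₕ = 5936·1.9 + 2391·1.3 + 8647·2.2 + 7412·2.2 = 49716.5.
Share for 2: 3108.3/49716.5 = 0.06252.
n_2 = 600 × 0.06252 = 37.512... → 38.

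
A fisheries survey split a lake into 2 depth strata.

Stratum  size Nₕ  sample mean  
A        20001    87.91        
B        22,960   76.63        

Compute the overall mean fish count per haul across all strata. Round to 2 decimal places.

81.88

N = 42961; weights Wₕ = Nₕ/N = (0.4656, 0.5344).
x̄_st = Σ Wₕ·x̄ₕ = 0.4656·87.91 + 0.5344·76.63 ≈ 81.8815...
→ 81.88.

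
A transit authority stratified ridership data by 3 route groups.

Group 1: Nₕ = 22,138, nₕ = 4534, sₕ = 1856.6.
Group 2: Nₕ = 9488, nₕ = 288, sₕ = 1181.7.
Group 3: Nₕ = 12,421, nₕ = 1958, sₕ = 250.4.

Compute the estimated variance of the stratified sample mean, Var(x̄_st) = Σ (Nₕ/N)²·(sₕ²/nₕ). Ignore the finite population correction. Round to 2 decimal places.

N = 44047. Term for each stratum: Wₕ²sₕ²/nₕ.
Var(x̄_st) = 192.04335 + 224.97728 + 2.54646 = 419.56709 → 419.57.

419.57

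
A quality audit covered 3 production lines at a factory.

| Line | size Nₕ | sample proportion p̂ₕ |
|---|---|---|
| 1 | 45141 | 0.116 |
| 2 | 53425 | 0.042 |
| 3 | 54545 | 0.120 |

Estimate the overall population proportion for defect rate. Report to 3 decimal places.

Wₕ = Nₕ/N with N = 153111: 0.2948, 0.3489, 0.3562.
p̂_st = 0.2948·0.116 + 0.3489·0.042 + 0.3562·0.120 ≈ 0.09160... → 0.092.

0.092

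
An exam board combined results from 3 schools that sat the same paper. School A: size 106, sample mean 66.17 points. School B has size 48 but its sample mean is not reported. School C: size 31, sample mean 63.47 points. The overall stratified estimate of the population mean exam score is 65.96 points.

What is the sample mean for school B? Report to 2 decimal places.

67.10

N = 106 + 48 + 31 = 185.
Overall total = μ·N = 65.96·185 = 12202.6.
Subtract the known strata: 106·66.17 + 31·63.47 = 8981.59.
Remaining total for school B: 12202.6 − 8981.59 = 3221.01.
Divide by its size: 3221.01 / 48 = 67.1044... → 67.10.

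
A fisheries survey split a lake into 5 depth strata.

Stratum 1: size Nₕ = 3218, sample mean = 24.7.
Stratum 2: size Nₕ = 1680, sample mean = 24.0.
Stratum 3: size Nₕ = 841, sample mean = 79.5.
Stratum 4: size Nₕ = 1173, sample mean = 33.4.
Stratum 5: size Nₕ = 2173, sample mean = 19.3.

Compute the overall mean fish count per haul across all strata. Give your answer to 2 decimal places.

N = 9085; weights Wₕ = Nₕ/N = (0.3542, 0.1849, 0.0926, 0.1291, 0.2392).
x̄_st = Σ Wₕ·x̄ₕ = 0.3542·24.7 + 0.1849·24.0 + 0.0926·79.5 + 0.1291·33.4 + 0.2392·19.3 ≈ 29.4751...
→ 29.48.

29.48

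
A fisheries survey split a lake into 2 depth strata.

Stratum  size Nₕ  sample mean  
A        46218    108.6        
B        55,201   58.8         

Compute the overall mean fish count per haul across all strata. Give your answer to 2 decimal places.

81.49

N = 46218 + 55201 = 101419.
Overall mean = Σ (Nₕ/N)·x̄ₕ — weight by population share, not a simple average.
Σ Nₕx̄ₕ = 46218·108.6 + 55201·58.8 = 5019274.8 + 3245818.8 = 8265093.6.
Divide by N: 8265093.6 / 101419 = 81.4945... → 81.49.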